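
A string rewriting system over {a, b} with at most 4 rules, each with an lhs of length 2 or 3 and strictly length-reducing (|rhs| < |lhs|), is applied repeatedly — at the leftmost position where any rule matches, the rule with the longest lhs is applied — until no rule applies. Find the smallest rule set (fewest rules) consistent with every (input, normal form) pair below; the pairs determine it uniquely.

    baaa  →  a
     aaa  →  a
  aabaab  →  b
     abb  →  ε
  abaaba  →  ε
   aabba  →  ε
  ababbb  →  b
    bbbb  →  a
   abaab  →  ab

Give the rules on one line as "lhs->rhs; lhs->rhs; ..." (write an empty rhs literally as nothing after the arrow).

  | baaa => aaa => a
  | aaa => a
  | aabaab => baab => aab => b
  | abb => aa => ε

aa->; ba->a; bb->a; bbb->b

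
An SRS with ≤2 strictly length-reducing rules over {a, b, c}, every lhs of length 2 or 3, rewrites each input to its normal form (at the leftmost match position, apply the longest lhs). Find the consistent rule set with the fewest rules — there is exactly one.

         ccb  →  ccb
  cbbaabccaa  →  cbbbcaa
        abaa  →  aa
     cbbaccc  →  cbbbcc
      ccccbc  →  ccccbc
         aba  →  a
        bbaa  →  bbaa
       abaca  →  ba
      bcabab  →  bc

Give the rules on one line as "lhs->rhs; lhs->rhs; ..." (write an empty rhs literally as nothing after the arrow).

  | ccb
  | cbbaabccaa => cbbaccaa => cbbbcaa
  | abaa => aa
  | cbbaccc => cbbbcc

ab->; ac->b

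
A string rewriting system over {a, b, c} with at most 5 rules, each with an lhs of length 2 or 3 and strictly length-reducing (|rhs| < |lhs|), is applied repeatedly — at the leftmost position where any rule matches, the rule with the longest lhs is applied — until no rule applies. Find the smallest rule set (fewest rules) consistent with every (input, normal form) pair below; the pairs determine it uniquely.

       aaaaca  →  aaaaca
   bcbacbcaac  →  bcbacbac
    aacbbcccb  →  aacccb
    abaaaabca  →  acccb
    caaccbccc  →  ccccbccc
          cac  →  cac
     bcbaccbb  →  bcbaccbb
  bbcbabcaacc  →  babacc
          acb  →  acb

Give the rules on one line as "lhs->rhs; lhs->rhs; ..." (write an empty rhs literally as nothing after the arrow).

  | aaaaca
  | bcbacbcaac => bcbacbac
  | aacbbcccb => aacccb
  | abaaaabca => accaabca => acccbca => acccb

baa->cc; bbc->; bca->b; caa->cc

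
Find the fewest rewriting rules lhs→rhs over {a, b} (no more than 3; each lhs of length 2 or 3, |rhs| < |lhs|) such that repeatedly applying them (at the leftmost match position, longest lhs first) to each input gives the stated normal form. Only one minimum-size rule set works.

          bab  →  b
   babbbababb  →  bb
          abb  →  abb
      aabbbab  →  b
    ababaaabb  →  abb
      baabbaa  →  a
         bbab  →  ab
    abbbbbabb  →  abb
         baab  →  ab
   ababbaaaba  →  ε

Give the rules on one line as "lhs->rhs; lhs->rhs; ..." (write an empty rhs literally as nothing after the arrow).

  | bab => b
  | babbbababb => bbbababb => bababb => babb => bb
  | abb
  | aabbbab => bbbab => bab => b

aa->; ba->; bba->a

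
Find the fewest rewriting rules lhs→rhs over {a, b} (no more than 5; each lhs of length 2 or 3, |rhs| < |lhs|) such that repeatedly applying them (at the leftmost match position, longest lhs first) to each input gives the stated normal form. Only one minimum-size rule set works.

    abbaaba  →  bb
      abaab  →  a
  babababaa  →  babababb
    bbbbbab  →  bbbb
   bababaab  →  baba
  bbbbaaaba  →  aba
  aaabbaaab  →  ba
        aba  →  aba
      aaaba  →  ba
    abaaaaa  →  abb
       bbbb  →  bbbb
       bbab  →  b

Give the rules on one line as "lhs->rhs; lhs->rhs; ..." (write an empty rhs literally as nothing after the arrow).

aa->b; aaa->; aab->ba; bba->

  | abbaaba => aaba => baa => bb
  | abaab => abba => a
  | babababaa => babababb
  | bbbbbab => bbbb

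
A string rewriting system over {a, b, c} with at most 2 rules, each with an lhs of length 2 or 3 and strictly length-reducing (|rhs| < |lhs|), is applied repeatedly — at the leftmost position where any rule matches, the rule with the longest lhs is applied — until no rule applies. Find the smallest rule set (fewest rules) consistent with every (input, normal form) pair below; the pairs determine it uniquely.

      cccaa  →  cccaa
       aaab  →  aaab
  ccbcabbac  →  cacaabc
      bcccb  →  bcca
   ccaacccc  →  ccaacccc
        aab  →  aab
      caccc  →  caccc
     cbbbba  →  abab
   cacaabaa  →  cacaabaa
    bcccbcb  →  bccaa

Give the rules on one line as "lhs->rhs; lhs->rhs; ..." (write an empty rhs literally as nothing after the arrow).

bba->ab; cb->a

  | cccaa
  | aaab
  | ccbcabbac => cacabbac => cacaabc
  | bcccb => bcca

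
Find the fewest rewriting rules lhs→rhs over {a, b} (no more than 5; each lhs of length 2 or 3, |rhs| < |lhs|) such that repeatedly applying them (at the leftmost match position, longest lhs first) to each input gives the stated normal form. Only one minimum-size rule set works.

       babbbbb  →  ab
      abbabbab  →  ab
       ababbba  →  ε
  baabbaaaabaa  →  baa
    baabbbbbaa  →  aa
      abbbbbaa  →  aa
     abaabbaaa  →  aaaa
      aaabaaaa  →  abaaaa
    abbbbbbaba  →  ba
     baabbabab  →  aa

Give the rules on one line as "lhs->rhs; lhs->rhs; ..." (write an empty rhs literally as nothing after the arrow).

aab->b; bab->a; bba->; bbb->

  | babbbbb => abbbb => ab
  | abbabbab => abbab => ab
  | ababbba => aabba => bba => ε
  | baabbaaaabaa => bbbaaaabaa => aaaabaa => aabaa => baa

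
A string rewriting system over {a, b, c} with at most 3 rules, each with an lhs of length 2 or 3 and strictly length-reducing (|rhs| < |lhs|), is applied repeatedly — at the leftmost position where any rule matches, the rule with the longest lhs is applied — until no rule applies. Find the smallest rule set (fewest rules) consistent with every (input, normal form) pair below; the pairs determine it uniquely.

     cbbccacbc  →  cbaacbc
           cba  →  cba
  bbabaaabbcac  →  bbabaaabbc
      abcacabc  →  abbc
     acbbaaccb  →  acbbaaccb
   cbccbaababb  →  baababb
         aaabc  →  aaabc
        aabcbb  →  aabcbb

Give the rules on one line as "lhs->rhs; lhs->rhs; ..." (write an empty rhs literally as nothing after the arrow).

bcc->a; ca->

  | cbbccacbc => cbaacbc
  | cba
  | bbabaaabbcac => bbabaaabbc
  | abcacabc => abcabc => abbc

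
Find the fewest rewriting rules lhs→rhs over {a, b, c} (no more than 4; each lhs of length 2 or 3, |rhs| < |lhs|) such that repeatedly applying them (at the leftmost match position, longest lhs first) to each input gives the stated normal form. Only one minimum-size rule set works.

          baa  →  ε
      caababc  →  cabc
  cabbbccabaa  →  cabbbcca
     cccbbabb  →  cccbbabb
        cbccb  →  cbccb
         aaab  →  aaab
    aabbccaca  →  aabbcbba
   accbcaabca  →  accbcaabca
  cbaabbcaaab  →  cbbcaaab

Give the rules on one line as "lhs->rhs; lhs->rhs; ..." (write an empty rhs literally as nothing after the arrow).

  | baa => ε
  | caababc => cabc
  | cabbbccabaa => cabbbcca
  | cccbbabb

aba->; baa->; cac->bb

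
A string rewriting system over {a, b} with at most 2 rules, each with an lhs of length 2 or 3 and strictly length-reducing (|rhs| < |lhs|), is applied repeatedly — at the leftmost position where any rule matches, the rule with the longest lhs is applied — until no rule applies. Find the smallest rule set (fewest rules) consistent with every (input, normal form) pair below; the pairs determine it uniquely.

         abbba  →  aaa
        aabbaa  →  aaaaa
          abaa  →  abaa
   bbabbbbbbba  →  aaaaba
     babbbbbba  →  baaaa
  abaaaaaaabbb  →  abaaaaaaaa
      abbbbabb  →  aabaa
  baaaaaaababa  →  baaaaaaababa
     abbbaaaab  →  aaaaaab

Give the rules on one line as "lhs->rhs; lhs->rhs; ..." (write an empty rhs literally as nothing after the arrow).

bb->a; bbb->a

  | abbba => aaa
  | aabbaa => aaaaa
  | abaa
  | bbabbbbbbba => aabbbbbbba => aaabbbba => aaaaba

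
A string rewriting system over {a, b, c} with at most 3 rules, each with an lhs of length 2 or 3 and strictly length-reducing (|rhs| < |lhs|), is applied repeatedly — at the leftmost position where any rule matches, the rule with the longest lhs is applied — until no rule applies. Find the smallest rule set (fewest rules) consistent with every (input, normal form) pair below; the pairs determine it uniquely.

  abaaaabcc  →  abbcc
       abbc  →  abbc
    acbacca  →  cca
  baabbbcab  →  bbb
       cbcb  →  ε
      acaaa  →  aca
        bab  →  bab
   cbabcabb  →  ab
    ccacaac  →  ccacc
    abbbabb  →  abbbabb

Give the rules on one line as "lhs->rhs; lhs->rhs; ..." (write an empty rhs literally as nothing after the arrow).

  | abaaaabcc => abaabcc => abbcc
  | abbc
  | acbacca => aacca => cca
  | baabbbcab => bbbbcab => bbbcb => bbb

aa->; bca->c; cb->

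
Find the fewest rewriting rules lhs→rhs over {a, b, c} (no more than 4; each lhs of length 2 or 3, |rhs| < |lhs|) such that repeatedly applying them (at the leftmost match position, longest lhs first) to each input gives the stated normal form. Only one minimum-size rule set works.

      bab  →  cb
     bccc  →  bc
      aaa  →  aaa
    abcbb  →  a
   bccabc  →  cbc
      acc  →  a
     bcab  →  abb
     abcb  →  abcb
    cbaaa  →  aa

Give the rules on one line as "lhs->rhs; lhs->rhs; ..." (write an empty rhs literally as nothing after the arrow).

ba->c; bca->ab; cbb->ac; cc->

  | bab => cb
  | bccc => bc
  | aaa
  | abcbb => abac => acc => a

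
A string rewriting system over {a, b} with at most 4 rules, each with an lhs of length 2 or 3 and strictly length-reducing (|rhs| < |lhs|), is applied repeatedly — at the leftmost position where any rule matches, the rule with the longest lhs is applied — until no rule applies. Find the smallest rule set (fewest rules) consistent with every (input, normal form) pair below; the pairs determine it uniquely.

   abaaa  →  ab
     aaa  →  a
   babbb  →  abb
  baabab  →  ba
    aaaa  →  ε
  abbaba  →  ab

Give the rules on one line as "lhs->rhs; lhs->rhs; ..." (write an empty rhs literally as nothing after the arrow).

  | abaaa => abaa => aba => ab
  | aaa => a
  | babbb => abb
  | baabab => bbab => ba

aa->; aba->ab; bab->a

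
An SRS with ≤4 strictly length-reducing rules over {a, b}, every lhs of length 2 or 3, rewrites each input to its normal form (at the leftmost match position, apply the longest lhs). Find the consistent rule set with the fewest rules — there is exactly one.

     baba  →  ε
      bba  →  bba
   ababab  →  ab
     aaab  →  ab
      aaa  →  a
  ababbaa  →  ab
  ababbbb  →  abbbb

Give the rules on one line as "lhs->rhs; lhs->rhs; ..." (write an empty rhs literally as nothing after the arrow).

  | baba => baa => ε
  | bba
  | ababab => aabab => abab => aab => ab
  | aaab => aab => ab

aa->a; aba->aa; baa->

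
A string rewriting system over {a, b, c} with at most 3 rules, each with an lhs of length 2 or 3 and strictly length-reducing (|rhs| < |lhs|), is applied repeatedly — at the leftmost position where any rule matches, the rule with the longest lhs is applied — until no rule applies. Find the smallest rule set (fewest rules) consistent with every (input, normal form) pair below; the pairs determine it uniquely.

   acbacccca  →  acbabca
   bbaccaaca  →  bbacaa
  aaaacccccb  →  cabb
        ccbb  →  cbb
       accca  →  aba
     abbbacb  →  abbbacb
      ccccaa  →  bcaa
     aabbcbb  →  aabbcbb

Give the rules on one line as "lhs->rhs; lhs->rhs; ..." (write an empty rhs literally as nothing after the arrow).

  | acbacccca => acbabca
  | bbaccaaca => bbacaaca => bbaccaa => bbacaa
  | aaaacccccb => aacaccccb => caaccccb => ccacccb => cacccb => cabb
  | ccbb => cbb

aac->ca; cc->c; ccc->b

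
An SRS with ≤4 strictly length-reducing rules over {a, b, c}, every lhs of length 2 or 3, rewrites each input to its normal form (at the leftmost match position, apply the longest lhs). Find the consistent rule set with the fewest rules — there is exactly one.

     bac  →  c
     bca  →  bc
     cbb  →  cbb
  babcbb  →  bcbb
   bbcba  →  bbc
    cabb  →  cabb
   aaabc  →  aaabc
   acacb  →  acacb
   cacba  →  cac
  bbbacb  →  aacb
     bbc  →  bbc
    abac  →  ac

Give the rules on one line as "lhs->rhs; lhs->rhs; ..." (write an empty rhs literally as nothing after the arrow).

  | bac => c
  | bca => bc
  | cbb
  | babcbb => bcbb

ba->; bbb->a; bca->bc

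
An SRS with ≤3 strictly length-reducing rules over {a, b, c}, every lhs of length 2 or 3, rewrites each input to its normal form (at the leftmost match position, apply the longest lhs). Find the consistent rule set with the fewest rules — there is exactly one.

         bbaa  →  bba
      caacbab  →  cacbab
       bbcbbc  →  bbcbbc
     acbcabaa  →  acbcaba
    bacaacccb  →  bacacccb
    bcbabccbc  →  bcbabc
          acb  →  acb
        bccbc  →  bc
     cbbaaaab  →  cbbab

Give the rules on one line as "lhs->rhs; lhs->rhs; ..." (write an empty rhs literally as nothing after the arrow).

  | bbaa => bba
  | caacbab => cacbab
  | bbcbbc
  | acbcabaa => acbcaba

aa->a; bcc->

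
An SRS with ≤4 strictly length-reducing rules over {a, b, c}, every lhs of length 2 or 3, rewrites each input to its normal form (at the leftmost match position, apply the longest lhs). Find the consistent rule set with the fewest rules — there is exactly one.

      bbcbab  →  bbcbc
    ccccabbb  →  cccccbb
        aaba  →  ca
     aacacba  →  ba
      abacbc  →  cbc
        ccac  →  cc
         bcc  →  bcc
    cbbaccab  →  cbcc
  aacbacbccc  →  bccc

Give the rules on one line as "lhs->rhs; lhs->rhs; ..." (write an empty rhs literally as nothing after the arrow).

  | bbcbab => bbcbc
  | ccccabbb => cccccbb
  | aaba => aba => ca
  | aacacba => acacba => acba => ba

aa->a; ab->c; ac->; bac->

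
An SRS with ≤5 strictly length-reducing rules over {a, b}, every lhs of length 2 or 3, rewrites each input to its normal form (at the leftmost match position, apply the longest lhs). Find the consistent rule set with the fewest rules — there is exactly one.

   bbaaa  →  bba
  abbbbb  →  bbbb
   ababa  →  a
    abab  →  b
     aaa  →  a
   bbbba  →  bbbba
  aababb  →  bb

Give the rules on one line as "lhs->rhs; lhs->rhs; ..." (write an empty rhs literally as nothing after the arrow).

aa->; ab->b; aba->a; abb->b

  | bbaaa => bba
  | abbbbb => bbbb
  | ababa => aba => a
  | abab => ab => b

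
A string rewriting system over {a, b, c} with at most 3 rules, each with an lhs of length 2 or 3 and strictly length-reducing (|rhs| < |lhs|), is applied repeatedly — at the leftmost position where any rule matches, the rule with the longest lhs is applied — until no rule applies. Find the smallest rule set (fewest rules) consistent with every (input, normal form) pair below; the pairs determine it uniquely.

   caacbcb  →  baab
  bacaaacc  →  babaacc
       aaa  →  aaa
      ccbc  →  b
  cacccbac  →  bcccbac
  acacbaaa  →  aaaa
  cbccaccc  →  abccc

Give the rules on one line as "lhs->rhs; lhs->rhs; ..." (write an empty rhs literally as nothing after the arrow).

  | caacbcb => bacbcb => baab
  | bacaaacc => babaacc
  | aaa
  | ccbc => ca => b

bcb->; ca->b; cbc->a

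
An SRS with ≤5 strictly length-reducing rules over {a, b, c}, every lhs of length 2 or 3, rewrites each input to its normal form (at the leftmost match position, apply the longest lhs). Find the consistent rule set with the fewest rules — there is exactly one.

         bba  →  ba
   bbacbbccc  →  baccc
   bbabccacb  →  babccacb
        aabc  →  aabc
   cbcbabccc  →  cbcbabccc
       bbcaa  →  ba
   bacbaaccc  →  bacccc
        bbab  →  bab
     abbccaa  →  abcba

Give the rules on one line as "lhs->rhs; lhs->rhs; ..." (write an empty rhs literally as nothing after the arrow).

baa->; bb->b; caa->ba; cbb->

  | bba => ba
  | bbacbbccc => bacbbccc => baccc
  | bbabccacb => babccacb
  | aabc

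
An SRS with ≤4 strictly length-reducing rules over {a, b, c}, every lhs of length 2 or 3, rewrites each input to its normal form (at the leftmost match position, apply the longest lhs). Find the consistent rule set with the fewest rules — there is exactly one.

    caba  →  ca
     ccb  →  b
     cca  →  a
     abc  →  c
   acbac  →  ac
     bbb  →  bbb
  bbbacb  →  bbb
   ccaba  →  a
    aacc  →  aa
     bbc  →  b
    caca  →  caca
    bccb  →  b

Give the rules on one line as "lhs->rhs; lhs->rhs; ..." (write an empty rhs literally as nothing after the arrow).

  | caba => ca
  | ccb => b
  | cca => a
  | abc => c

ab->; bc->; cb->b; cc->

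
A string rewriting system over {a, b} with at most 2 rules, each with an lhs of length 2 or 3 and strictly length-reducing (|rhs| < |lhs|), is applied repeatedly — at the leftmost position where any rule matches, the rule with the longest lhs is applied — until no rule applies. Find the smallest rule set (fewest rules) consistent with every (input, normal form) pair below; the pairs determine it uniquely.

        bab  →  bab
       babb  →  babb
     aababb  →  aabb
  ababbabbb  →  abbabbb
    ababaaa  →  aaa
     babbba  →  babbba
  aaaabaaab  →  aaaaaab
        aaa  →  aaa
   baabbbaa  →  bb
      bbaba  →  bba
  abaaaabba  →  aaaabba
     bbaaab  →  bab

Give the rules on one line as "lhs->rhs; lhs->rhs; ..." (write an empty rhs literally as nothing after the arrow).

aba->a; baa->

  | bab
  | babb
  | aababb => aabb
  | ababbabbb => abbabbb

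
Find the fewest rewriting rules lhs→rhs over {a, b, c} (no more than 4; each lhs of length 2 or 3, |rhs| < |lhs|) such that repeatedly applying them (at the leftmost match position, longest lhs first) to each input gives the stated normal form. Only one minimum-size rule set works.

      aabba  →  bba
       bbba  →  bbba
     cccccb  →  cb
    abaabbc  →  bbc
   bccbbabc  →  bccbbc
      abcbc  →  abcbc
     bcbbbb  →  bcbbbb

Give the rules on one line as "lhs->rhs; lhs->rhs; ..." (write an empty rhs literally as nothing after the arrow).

abb->bb; bab->b; ccc->c

  | aabba => abba => bba
  | bbba
  | cccccb => cccb => cb
  | abaabbc => ababbc => abbc => bbc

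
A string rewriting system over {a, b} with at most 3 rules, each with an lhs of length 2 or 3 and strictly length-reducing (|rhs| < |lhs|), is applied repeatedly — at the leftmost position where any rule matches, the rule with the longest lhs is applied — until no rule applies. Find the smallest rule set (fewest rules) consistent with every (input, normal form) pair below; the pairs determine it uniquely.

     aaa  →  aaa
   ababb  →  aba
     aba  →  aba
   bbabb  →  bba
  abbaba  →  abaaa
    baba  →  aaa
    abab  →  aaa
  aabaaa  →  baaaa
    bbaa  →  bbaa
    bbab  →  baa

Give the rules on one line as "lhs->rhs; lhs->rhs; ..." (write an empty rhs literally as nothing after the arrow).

  | aaa
  | ababb => aaab => aba
  | aba
  | bbabb => baab => bba

aab->ba; bab->aa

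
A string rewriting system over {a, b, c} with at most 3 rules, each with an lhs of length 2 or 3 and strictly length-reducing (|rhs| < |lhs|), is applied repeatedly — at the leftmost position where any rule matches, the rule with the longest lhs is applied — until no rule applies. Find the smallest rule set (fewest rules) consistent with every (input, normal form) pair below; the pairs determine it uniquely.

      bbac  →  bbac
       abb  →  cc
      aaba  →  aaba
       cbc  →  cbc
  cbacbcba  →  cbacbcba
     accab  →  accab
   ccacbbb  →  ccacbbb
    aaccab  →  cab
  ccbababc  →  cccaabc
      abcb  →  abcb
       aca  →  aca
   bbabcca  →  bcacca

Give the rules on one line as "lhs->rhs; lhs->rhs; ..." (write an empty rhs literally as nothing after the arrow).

aac->; abb->cc; bab->ca

  | bbac
  | abb => cc
  | aaba
  | cbc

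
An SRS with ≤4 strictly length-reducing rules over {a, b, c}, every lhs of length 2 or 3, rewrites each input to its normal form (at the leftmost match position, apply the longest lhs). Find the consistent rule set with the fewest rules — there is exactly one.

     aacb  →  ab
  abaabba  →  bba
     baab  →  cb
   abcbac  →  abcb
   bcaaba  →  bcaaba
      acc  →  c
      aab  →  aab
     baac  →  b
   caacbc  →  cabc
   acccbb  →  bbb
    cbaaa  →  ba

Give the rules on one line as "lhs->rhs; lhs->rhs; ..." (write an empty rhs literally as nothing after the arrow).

ac->; baa->c; cc->b

  | aacb => ab
  | abaabba => acbba => bba
  | baab => cb
  | abcbac => abcb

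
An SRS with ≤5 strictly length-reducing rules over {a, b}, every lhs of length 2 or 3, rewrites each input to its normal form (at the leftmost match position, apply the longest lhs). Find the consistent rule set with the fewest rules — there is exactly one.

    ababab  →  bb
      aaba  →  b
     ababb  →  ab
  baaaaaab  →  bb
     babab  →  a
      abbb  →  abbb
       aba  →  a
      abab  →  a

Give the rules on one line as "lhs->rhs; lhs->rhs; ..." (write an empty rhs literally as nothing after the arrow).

aa->a; aab->ba; ba->a; baa->b

  | ababab => aabab => baab => bb
  | aaba => baa => b
  | ababb => aabb => bab => ab
  | baaaaaab => baaaab => baab => bb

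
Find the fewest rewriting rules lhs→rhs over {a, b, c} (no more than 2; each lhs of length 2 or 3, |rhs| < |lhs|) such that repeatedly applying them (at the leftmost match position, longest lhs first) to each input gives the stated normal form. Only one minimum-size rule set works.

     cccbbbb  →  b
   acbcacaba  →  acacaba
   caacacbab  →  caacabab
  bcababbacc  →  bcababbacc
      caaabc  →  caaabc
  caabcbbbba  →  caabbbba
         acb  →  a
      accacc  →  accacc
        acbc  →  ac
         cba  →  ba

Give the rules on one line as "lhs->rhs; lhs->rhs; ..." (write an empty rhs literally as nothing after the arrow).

cb->; cba->ba

  | cccbbbb => ccbbb => cbb => b
  | acbcacaba => acacaba
  | caacacbab => caacabab
  | bcababbacc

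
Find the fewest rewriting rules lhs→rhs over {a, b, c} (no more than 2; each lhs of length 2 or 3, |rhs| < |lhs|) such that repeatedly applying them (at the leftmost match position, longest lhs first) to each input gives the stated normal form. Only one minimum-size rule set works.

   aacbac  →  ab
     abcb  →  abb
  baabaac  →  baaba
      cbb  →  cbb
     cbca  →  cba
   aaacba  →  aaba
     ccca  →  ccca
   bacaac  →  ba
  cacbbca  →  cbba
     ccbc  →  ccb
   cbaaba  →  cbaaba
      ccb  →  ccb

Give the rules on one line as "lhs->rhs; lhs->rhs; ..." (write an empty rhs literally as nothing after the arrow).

ac->; bc->b

  | aacbac => abac => ab
  | abcb => abb
  | baabaac => baaba
  | cbb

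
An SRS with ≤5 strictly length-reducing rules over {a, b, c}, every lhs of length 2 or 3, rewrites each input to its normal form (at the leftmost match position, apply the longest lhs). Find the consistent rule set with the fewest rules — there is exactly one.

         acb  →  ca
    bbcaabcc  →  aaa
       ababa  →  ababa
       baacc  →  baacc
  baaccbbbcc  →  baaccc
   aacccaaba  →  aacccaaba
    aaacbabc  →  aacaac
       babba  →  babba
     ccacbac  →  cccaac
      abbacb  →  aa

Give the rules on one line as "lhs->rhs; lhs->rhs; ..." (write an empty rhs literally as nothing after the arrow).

  | acb => ca
  | bbcaabcc => aabcc => aaa
  | ababa
  | baacc

acb->ca; bbc->; bc->c; bcc->a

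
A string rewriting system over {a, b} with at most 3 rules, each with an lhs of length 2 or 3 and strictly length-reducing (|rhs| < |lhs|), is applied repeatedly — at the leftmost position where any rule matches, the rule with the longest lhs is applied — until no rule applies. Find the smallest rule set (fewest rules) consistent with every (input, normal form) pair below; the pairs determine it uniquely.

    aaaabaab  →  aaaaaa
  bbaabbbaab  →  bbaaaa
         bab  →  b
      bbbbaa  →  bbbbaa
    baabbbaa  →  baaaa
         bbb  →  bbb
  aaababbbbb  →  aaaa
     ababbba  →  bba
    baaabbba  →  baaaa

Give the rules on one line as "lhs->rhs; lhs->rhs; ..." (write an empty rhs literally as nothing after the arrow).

aab->aa; ab->

  | aaaabaab => aaaaaab => aaaaaa
  | bbaabbbaab => bbaabbaab => bbaabaab => bbaaaab => bbaaaa
  | bab => b
  | bbbbaa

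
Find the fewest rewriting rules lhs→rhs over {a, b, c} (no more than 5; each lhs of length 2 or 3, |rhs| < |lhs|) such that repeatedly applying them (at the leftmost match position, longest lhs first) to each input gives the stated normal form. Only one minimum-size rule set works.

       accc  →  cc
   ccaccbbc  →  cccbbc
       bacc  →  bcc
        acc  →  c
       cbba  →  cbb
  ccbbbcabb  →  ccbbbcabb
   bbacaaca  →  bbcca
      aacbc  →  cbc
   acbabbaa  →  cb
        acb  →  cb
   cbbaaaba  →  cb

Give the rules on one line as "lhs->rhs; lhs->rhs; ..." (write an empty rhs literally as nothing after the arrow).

ac->c; acc->c; ba->b; bab->

  | accc => cc
  | ccaccbbc => cccbbc
  | bacc => bcc
  | acc => c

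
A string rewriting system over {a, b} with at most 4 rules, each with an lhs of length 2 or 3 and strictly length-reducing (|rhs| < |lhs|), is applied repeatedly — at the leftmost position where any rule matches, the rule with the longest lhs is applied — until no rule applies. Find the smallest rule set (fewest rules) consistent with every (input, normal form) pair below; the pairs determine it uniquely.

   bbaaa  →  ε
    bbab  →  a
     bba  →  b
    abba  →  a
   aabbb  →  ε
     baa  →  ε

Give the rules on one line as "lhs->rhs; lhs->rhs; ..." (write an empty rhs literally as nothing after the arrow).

aa->b; abb->; baa->; bb->a

  | bbaaa => aaaa => baa => ε
  | bbab => aab => bb => a
  | bba => aa => b
  | abba => a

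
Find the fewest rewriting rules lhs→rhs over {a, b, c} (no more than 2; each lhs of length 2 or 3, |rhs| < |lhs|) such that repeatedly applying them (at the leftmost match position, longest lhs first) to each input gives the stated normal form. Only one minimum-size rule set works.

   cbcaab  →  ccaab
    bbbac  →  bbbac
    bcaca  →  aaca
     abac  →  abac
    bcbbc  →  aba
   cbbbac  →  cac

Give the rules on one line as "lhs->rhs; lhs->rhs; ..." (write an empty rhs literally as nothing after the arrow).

  | cbcaab => ccaab
  | bbbac
  | bcaca => aaca
  | abac

bc->a; cb->c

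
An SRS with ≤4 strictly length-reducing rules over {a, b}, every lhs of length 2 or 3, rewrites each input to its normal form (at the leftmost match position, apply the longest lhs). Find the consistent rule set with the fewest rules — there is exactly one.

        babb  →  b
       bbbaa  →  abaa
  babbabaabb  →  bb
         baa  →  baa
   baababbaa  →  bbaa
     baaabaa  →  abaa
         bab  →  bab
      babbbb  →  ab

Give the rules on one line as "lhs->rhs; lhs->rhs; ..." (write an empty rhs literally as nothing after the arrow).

  | babb => b
  | bbbaa => abaa
  | babbabaabb => babaabb => babbb => bb
  | baa

aaa->b; aab->b; abb->; bbb->ab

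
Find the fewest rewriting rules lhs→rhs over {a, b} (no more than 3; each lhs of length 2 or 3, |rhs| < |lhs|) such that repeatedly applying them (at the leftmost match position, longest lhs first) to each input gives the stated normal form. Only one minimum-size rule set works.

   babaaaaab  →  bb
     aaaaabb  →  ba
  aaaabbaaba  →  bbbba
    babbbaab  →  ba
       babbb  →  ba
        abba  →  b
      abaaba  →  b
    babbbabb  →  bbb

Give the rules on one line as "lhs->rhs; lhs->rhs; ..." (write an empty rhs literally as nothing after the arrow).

aa->b; ab->a; baa->b

  | babaaaaab => baaaaaab => baaaab => baab => bb
  | aaaaabb => baaabb => babb => bab => ba
  | aaaabbaaba => baabbaaba => bbbaaba => bbbba
  | babbbaab => babbaab => babaab => baaab => bab => ba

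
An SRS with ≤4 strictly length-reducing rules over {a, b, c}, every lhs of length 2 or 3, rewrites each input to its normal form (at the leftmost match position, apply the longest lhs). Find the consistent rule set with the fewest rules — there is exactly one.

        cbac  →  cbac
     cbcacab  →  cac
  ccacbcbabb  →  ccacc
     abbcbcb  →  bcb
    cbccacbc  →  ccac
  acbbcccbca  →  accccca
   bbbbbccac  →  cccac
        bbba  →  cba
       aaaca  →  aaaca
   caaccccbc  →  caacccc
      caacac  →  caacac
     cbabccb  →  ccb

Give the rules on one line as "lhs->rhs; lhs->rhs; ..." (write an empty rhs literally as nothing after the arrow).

ab->; bb->c; cbc->c

  | cbac
  | cbcacab => cacab => cac
  | ccacbcbabb => ccacbabb => ccacbb => ccacc
  | abbcbcb => bcbcb => bcb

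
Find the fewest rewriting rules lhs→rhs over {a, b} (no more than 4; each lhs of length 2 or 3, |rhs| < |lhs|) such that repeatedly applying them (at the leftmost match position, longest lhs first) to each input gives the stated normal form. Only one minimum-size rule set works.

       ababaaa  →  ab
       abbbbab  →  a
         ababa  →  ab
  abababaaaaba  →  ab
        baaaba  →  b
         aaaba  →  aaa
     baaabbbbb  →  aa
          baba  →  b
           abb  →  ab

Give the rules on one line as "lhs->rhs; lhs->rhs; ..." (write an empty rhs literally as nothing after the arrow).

aab->a; ba->b; bb->b; bbb->a

  | ababaaa => abbaaa => abaaa => abaa => aba => ab
  | abbbbab => aabab => aab => a
  | ababa => abba => aba => ab
  | abababaaaaba => abbabaaaaba => ababaaaaba => abbaaaaba => abaaaaba => abaaaba => abaaba => ababa => abba => aba => ab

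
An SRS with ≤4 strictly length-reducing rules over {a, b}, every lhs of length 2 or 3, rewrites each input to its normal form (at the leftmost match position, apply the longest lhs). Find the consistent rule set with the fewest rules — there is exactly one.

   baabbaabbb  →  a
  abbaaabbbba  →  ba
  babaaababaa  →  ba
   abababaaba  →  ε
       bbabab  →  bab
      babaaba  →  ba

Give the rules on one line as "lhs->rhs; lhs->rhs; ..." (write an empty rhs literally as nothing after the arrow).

aa->; aaa->ba; aba->b; bb->a

  | baabbaabbb => bbbaabbb => abaabbb => babbb => baab => bb => a
  | abbaaabbbba => aaaaabbbba => baaabbbba => bbabbbba => aabbbba => bbbba => abba => aaa => ba
  | babaaababaa => bbaababaa => aaababaa => bababaa => bbbaa => abaa => ba
  | abababaaba => bbabaaba => aabaaba => baaba => bba => aa => ε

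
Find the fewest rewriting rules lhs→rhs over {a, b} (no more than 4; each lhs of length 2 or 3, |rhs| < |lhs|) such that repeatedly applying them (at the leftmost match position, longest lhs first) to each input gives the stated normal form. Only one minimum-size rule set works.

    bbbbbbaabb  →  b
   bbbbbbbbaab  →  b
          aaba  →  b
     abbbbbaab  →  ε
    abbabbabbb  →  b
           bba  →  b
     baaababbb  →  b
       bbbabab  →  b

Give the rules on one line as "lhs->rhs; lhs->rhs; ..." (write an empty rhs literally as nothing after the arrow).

aa->b; ab->; aba->; bb->a

  | bbbbbbaabb => abbbbaabb => bbbaabb => abaabb => abb => b
  | bbbbbbbbaab => abbbbbbaab => bbbbbaab => abbbaab => bbaab => aaab => bab => b
  | aaba => bba => aa => b
  | abbbbbaab => bbbbaab => abbaab => baab => bbb => ab => ε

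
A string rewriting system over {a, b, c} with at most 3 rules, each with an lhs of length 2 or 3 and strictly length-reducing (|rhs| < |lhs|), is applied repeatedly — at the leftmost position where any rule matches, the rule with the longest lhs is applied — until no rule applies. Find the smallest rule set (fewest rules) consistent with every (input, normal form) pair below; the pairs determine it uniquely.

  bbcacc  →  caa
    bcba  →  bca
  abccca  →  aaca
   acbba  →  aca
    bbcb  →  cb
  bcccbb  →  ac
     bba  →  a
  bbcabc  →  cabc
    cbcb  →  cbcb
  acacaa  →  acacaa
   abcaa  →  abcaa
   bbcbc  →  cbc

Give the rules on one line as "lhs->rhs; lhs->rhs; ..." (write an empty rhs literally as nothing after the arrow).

ba->a; bb->; cc->a

  | bbcacc => cacc => caa
  | bcba => bca
  | abccca => abaca => aaca
  | acbba => aca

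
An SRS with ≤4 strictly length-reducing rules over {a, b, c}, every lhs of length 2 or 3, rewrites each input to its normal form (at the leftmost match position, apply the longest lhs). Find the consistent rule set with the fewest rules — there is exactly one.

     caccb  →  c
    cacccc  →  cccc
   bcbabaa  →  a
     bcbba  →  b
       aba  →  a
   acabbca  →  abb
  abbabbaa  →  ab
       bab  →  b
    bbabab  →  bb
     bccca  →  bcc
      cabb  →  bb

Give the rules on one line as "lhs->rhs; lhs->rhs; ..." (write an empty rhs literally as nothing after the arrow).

  | caccb => ccb => c
  | cacccc => cccc
  | bcbabaa => babaa => baa => a
  | bcbba => bba => b

ba->; ca->; cb->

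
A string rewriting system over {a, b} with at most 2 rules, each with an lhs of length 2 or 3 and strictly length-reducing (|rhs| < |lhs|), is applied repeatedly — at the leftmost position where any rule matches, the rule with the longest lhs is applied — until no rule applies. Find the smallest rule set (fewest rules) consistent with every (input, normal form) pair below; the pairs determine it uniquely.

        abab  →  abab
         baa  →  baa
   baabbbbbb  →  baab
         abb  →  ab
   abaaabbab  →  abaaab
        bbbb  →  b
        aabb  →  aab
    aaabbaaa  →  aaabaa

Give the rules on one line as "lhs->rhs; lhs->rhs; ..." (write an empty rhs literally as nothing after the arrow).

  | abab
  | baa
  | baabbbbbb => baabbbbb => baabbbb => baabbb => baabb => baab
  | abb => ab

bb->b; bba->b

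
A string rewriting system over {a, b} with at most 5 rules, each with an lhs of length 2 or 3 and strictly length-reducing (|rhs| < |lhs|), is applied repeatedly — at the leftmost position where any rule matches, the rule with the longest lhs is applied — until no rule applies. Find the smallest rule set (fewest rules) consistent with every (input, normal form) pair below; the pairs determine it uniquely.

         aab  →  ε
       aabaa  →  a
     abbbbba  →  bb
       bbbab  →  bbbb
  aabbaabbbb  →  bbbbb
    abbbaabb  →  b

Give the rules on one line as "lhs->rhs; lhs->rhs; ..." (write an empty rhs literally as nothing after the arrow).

  | aab => ε
  | aabaa => aa => a
  | abbbbba => aabbba => bba => bb
  | bbbab => bbbb

aa->a; aab->; abb->aa; ba->b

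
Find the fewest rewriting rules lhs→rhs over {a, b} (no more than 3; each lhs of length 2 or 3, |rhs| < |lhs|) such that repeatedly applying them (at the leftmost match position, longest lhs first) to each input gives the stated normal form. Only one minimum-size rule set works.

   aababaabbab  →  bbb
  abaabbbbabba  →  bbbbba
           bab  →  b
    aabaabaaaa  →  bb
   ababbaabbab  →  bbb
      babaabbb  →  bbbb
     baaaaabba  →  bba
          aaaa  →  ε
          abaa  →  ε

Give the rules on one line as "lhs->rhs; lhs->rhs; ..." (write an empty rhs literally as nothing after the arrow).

aa->; ab->

  | aababaabbab => babaabbab => baabbab => bbbab => bbb
  | abaabbbbabba => aabbbbabba => bbbbabba => bbbbba
  | bab => b
  | aabaabaaaa => baabaaaa => bbaaaa => bbaa => bb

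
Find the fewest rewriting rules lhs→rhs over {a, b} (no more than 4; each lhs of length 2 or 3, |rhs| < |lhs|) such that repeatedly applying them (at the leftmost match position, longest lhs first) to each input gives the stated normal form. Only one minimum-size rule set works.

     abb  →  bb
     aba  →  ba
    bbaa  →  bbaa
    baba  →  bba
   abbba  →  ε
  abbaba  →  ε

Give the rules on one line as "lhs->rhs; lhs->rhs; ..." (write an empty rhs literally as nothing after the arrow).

aaa->; ab->b; bbb->aa

  | abb => bb
  | aba => ba
  | bbaa
  | baba => bba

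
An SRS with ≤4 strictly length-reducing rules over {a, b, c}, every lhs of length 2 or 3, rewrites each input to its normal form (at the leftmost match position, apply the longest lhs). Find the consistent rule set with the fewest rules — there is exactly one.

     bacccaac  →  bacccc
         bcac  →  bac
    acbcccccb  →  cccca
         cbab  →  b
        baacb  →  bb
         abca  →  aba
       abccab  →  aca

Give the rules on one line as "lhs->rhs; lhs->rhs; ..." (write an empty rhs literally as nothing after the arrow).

  | bacccaac => bacccc
  | bcac => bac
  | acbcccccb => aacccccb => cccccb => cccca
  | cbab => aab => b

aa->; bab->ca; bc->b; cb->a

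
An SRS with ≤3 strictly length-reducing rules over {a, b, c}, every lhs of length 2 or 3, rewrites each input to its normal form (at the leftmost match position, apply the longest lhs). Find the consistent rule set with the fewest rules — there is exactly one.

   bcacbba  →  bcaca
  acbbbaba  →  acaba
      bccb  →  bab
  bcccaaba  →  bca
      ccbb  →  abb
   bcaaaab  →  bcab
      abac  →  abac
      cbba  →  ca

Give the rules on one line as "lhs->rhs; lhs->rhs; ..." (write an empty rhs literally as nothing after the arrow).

aa->c; cb->c; cc->a

  | bcacbba => bcacba => bcaca
  | acbbbaba => acbbaba => acbaba => acaba
  | bccb => bab
  | bcccaaba => bacaaba => baccba => baaba => bcba => bca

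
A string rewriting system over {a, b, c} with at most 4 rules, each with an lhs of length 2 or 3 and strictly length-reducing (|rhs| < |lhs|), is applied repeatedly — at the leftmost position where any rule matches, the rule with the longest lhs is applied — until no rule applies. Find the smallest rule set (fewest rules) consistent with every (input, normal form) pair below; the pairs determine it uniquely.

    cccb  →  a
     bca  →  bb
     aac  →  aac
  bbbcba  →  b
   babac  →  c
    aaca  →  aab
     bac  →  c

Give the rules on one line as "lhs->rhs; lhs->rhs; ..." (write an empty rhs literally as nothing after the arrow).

ba->; ca->b; cb->a

  | cccb => cca => cb => a
  | bca => bb
  | aac
  | bbbcba => bbbaa => bba => b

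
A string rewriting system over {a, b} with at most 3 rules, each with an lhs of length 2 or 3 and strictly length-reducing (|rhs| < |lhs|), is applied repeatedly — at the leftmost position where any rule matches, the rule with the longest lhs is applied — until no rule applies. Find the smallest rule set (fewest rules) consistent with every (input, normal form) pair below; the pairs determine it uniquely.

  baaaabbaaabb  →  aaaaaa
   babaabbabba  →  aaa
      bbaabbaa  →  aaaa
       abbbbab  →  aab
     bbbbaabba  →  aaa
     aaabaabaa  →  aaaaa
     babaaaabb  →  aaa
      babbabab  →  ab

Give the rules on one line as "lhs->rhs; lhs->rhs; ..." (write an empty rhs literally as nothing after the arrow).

ba->; bb->

  | baaaabbaaabb => aaabbaaabb => aaaaaabb => aaaaaa
  | babaabbabba => baabbabba => abbabba => aabba => aaa
  | bbaabbaa => aabbaa => aaaa
  | abbbbab => abbab => aab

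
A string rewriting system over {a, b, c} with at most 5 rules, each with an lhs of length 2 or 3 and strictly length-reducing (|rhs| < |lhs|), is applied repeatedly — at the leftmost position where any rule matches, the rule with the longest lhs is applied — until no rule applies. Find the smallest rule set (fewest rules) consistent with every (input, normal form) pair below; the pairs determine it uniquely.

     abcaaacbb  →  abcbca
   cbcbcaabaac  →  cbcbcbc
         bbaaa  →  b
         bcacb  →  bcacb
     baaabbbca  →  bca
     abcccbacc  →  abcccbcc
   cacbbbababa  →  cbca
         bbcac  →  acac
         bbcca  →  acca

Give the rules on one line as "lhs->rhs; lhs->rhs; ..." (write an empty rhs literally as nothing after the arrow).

aa->b; ba->b; bb->a; cab->ac

  | abcaaacbb => abcbacbb => abcbcbb => abcbca
  | cbcbcaabaac => cbcbcbbaac => cbcbcaaac => cbcbcbac => cbcbcbc
  | bbaaa => aaaa => baa => ba => b
  | bcacb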